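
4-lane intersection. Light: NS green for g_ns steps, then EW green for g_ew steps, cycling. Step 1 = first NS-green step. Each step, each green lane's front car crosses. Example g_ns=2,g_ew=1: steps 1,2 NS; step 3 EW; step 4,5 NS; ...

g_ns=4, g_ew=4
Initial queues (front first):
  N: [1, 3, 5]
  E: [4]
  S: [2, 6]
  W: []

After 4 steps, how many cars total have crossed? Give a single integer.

Step 1 [NS]: N:car1-GO,E:wait,S:car2-GO,W:wait | queues: N=2 E=1 S=1 W=0
Step 2 [NS]: N:car3-GO,E:wait,S:car6-GO,W:wait | queues: N=1 E=1 S=0 W=0
Step 3 [NS]: N:car5-GO,E:wait,S:empty,W:wait | queues: N=0 E=1 S=0 W=0
Step 4 [NS]: N:empty,E:wait,S:empty,W:wait | queues: N=0 E=1 S=0 W=0
Cars crossed by step 4: 5

Answer: 5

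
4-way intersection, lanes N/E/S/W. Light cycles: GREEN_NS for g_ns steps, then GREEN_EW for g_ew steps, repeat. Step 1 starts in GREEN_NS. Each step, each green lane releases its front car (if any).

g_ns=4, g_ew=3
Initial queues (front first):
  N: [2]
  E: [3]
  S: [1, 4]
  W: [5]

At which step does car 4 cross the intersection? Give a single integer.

Step 1 [NS]: N:car2-GO,E:wait,S:car1-GO,W:wait | queues: N=0 E=1 S=1 W=1
Step 2 [NS]: N:empty,E:wait,S:car4-GO,W:wait | queues: N=0 E=1 S=0 W=1
Step 3 [NS]: N:empty,E:wait,S:empty,W:wait | queues: N=0 E=1 S=0 W=1
Step 4 [NS]: N:empty,E:wait,S:empty,W:wait | queues: N=0 E=1 S=0 W=1
Step 5 [EW]: N:wait,E:car3-GO,S:wait,W:car5-GO | queues: N=0 E=0 S=0 W=0
Car 4 crosses at step 2

2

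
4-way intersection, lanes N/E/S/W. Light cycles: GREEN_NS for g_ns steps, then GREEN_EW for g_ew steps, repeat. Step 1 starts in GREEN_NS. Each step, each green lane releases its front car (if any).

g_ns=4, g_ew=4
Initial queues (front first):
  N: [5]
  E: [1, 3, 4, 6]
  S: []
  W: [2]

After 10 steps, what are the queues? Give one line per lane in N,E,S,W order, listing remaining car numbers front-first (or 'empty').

Step 1 [NS]: N:car5-GO,E:wait,S:empty,W:wait | queues: N=0 E=4 S=0 W=1
Step 2 [NS]: N:empty,E:wait,S:empty,W:wait | queues: N=0 E=4 S=0 W=1
Step 3 [NS]: N:empty,E:wait,S:empty,W:wait | queues: N=0 E=4 S=0 W=1
Step 4 [NS]: N:empty,E:wait,S:empty,W:wait | queues: N=0 E=4 S=0 W=1
Step 5 [EW]: N:wait,E:car1-GO,S:wait,W:car2-GO | queues: N=0 E=3 S=0 W=0
Step 6 [EW]: N:wait,E:car3-GO,S:wait,W:empty | queues: N=0 E=2 S=0 W=0
Step 7 [EW]: N:wait,E:car4-GO,S:wait,W:empty | queues: N=0 E=1 S=0 W=0
Step 8 [EW]: N:wait,E:car6-GO,S:wait,W:empty | queues: N=0 E=0 S=0 W=0

N: empty
E: empty
S: empty
W: empty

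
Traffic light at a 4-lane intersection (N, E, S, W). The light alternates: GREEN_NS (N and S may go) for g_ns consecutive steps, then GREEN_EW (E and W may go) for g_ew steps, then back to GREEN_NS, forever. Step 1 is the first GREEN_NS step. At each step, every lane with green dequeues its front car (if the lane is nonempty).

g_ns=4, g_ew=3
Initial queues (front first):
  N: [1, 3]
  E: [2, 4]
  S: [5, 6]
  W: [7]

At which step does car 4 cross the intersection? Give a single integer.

Step 1 [NS]: N:car1-GO,E:wait,S:car5-GO,W:wait | queues: N=1 E=2 S=1 W=1
Step 2 [NS]: N:car3-GO,E:wait,S:car6-GO,W:wait | queues: N=0 E=2 S=0 W=1
Step 3 [NS]: N:empty,E:wait,S:empty,W:wait | queues: N=0 E=2 S=0 W=1
Step 4 [NS]: N:empty,E:wait,S:empty,W:wait | queues: N=0 E=2 S=0 W=1
Step 5 [EW]: N:wait,E:car2-GO,S:wait,W:car7-GO | queues: N=0 E=1 S=0 W=0
Step 6 [EW]: N:wait,E:car4-GO,S:wait,W:empty | queues: N=0 E=0 S=0 W=0
Car 4 crosses at step 6

6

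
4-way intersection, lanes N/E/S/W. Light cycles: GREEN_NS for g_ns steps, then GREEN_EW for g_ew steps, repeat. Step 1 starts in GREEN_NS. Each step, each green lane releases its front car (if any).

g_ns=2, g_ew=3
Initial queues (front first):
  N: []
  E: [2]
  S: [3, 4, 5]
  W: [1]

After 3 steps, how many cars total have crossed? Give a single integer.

Answer: 4

Derivation:
Step 1 [NS]: N:empty,E:wait,S:car3-GO,W:wait | queues: N=0 E=1 S=2 W=1
Step 2 [NS]: N:empty,E:wait,S:car4-GO,W:wait | queues: N=0 E=1 S=1 W=1
Step 3 [EW]: N:wait,E:car2-GO,S:wait,W:car1-GO | queues: N=0 E=0 S=1 W=0
Cars crossed by step 3: 4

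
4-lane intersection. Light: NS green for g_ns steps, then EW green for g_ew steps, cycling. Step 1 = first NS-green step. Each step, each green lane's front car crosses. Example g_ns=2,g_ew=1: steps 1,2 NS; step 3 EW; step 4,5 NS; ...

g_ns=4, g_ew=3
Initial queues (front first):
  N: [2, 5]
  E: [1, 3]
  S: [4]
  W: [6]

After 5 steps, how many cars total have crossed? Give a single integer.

Step 1 [NS]: N:car2-GO,E:wait,S:car4-GO,W:wait | queues: N=1 E=2 S=0 W=1
Step 2 [NS]: N:car5-GO,E:wait,S:empty,W:wait | queues: N=0 E=2 S=0 W=1
Step 3 [NS]: N:empty,E:wait,S:empty,W:wait | queues: N=0 E=2 S=0 W=1
Step 4 [NS]: N:empty,E:wait,S:empty,W:wait | queues: N=0 E=2 S=0 W=1
Step 5 [EW]: N:wait,E:car1-GO,S:wait,W:car6-GO | queues: N=0 E=1 S=0 W=0
Cars crossed by step 5: 5

Answer: 5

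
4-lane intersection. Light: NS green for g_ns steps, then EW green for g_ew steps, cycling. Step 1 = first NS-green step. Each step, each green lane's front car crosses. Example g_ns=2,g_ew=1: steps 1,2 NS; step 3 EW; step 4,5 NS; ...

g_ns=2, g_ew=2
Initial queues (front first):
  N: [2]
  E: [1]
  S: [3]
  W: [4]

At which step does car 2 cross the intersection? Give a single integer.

Step 1 [NS]: N:car2-GO,E:wait,S:car3-GO,W:wait | queues: N=0 E=1 S=0 W=1
Step 2 [NS]: N:empty,E:wait,S:empty,W:wait | queues: N=0 E=1 S=0 W=1
Step 3 [EW]: N:wait,E:car1-GO,S:wait,W:car4-GO | queues: N=0 E=0 S=0 W=0
Car 2 crosses at step 1

1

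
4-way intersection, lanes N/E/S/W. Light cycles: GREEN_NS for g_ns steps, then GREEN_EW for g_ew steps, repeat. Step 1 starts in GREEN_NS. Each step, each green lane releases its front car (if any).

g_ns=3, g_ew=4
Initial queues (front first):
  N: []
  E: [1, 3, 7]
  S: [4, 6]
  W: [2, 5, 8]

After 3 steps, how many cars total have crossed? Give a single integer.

Step 1 [NS]: N:empty,E:wait,S:car4-GO,W:wait | queues: N=0 E=3 S=1 W=3
Step 2 [NS]: N:empty,E:wait,S:car6-GO,W:wait | queues: N=0 E=3 S=0 W=3
Step 3 [NS]: N:empty,E:wait,S:empty,W:wait | queues: N=0 E=3 S=0 W=3
Cars crossed by step 3: 2

Answer: 2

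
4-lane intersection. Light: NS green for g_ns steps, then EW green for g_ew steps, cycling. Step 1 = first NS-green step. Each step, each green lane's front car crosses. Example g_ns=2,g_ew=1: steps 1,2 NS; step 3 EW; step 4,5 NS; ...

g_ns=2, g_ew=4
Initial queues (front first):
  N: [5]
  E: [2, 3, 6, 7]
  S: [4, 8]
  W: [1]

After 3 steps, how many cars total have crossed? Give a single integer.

Answer: 5

Derivation:
Step 1 [NS]: N:car5-GO,E:wait,S:car4-GO,W:wait | queues: N=0 E=4 S=1 W=1
Step 2 [NS]: N:empty,E:wait,S:car8-GO,W:wait | queues: N=0 E=4 S=0 W=1
Step 3 [EW]: N:wait,E:car2-GO,S:wait,W:car1-GO | queues: N=0 E=3 S=0 W=0
Cars crossed by step 3: 5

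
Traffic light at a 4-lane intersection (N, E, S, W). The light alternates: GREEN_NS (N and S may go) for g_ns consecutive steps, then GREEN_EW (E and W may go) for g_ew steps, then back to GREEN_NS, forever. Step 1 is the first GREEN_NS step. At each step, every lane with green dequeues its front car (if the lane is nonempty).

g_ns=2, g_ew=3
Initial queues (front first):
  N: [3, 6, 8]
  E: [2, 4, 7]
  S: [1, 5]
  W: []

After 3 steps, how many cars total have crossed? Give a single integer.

Step 1 [NS]: N:car3-GO,E:wait,S:car1-GO,W:wait | queues: N=2 E=3 S=1 W=0
Step 2 [NS]: N:car6-GO,E:wait,S:car5-GO,W:wait | queues: N=1 E=3 S=0 W=0
Step 3 [EW]: N:wait,E:car2-GO,S:wait,W:empty | queues: N=1 E=2 S=0 W=0
Cars crossed by step 3: 5

Answer: 5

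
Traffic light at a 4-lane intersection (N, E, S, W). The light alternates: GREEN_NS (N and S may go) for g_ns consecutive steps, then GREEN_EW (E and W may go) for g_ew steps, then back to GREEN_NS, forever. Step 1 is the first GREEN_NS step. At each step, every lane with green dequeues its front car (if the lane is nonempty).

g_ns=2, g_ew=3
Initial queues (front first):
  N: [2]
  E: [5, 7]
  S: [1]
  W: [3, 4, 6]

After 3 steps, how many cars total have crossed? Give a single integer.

Step 1 [NS]: N:car2-GO,E:wait,S:car1-GO,W:wait | queues: N=0 E=2 S=0 W=3
Step 2 [NS]: N:empty,E:wait,S:empty,W:wait | queues: N=0 E=2 S=0 W=3
Step 3 [EW]: N:wait,E:car5-GO,S:wait,W:car3-GO | queues: N=0 E=1 S=0 W=2
Cars crossed by step 3: 4

Answer: 4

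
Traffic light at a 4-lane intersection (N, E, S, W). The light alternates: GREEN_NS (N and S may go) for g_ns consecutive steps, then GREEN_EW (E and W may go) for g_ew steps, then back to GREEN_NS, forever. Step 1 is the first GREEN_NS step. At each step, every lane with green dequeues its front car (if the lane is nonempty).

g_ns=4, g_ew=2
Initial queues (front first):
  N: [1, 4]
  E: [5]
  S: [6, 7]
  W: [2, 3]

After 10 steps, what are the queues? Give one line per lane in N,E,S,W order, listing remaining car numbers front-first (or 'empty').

Step 1 [NS]: N:car1-GO,E:wait,S:car6-GO,W:wait | queues: N=1 E=1 S=1 W=2
Step 2 [NS]: N:car4-GO,E:wait,S:car7-GO,W:wait | queues: N=0 E=1 S=0 W=2
Step 3 [NS]: N:empty,E:wait,S:empty,W:wait | queues: N=0 E=1 S=0 W=2
Step 4 [NS]: N:empty,E:wait,S:empty,W:wait | queues: N=0 E=1 S=0 W=2
Step 5 [EW]: N:wait,E:car5-GO,S:wait,W:car2-GO | queues: N=0 E=0 S=0 W=1
Step 6 [EW]: N:wait,E:empty,S:wait,W:car3-GO | queues: N=0 E=0 S=0 W=0

N: empty
E: empty
S: empty
W: empty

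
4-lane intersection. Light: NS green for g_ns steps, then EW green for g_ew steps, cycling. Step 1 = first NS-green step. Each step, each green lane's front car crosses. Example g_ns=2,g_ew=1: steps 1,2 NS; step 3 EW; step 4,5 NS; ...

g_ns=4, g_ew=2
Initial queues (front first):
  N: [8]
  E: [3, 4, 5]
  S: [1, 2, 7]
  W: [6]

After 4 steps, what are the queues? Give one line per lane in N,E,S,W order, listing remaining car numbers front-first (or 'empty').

Step 1 [NS]: N:car8-GO,E:wait,S:car1-GO,W:wait | queues: N=0 E=3 S=2 W=1
Step 2 [NS]: N:empty,E:wait,S:car2-GO,W:wait | queues: N=0 E=3 S=1 W=1
Step 3 [NS]: N:empty,E:wait,S:car7-GO,W:wait | queues: N=0 E=3 S=0 W=1
Step 4 [NS]: N:empty,E:wait,S:empty,W:wait | queues: N=0 E=3 S=0 W=1

N: empty
E: 3 4 5
S: empty
W: 6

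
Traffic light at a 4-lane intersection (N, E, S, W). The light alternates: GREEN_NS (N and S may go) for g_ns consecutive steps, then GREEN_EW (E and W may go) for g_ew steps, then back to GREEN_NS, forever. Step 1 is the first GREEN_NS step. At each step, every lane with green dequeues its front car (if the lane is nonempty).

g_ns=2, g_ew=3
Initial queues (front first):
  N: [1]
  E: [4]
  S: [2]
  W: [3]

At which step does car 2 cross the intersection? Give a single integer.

Step 1 [NS]: N:car1-GO,E:wait,S:car2-GO,W:wait | queues: N=0 E=1 S=0 W=1
Step 2 [NS]: N:empty,E:wait,S:empty,W:wait | queues: N=0 E=1 S=0 W=1
Step 3 [EW]: N:wait,E:car4-GO,S:wait,W:car3-GO | queues: N=0 E=0 S=0 W=0
Car 2 crosses at step 1

1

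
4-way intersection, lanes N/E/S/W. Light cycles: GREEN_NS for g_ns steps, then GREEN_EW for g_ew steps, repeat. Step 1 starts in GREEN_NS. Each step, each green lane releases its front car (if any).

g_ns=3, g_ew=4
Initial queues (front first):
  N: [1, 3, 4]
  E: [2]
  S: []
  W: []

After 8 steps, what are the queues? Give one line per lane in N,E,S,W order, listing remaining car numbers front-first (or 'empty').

Step 1 [NS]: N:car1-GO,E:wait,S:empty,W:wait | queues: N=2 E=1 S=0 W=0
Step 2 [NS]: N:car3-GO,E:wait,S:empty,W:wait | queues: N=1 E=1 S=0 W=0
Step 3 [NS]: N:car4-GO,E:wait,S:empty,W:wait | queues: N=0 E=1 S=0 W=0
Step 4 [EW]: N:wait,E:car2-GO,S:wait,W:empty | queues: N=0 E=0 S=0 W=0

N: empty
E: empty
S: empty
W: empty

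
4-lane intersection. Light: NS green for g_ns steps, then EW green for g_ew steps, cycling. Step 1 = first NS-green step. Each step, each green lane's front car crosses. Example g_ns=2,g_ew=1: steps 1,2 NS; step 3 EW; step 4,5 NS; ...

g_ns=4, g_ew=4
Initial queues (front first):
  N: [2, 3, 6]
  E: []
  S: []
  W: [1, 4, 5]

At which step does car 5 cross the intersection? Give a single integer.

Step 1 [NS]: N:car2-GO,E:wait,S:empty,W:wait | queues: N=2 E=0 S=0 W=3
Step 2 [NS]: N:car3-GO,E:wait,S:empty,W:wait | queues: N=1 E=0 S=0 W=3
Step 3 [NS]: N:car6-GO,E:wait,S:empty,W:wait | queues: N=0 E=0 S=0 W=3
Step 4 [NS]: N:empty,E:wait,S:empty,W:wait | queues: N=0 E=0 S=0 W=3
Step 5 [EW]: N:wait,E:empty,S:wait,W:car1-GO | queues: N=0 E=0 S=0 W=2
Step 6 [EW]: N:wait,E:empty,S:wait,W:car4-GO | queues: N=0 E=0 S=0 W=1
Step 7 [EW]: N:wait,E:empty,S:wait,W:car5-GO | queues: N=0 E=0 S=0 W=0
Car 5 crosses at step 7

7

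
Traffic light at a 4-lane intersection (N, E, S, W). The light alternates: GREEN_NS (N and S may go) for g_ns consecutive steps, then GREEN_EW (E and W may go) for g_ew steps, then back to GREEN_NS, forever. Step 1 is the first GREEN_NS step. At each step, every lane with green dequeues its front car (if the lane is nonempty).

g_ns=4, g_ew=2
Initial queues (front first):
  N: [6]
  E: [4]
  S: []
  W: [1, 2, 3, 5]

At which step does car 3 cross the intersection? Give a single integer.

Step 1 [NS]: N:car6-GO,E:wait,S:empty,W:wait | queues: N=0 E=1 S=0 W=4
Step 2 [NS]: N:empty,E:wait,S:empty,W:wait | queues: N=0 E=1 S=0 W=4
Step 3 [NS]: N:empty,E:wait,S:empty,W:wait | queues: N=0 E=1 S=0 W=4
Step 4 [NS]: N:empty,E:wait,S:empty,W:wait | queues: N=0 E=1 S=0 W=4
Step 5 [EW]: N:wait,E:car4-GO,S:wait,W:car1-GO | queues: N=0 E=0 S=0 W=3
Step 6 [EW]: N:wait,E:empty,S:wait,W:car2-GO | queues: N=0 E=0 S=0 W=2
Step 7 [NS]: N:empty,E:wait,S:empty,W:wait | queues: N=0 E=0 S=0 W=2
Step 8 [NS]: N:empty,E:wait,S:empty,W:wait | queues: N=0 E=0 S=0 W=2
Step 9 [NS]: N:empty,E:wait,S:empty,W:wait | queues: N=0 E=0 S=0 W=2
Step 10 [NS]: N:empty,E:wait,S:empty,W:wait | queues: N=0 E=0 S=0 W=2
Step 11 [EW]: N:wait,E:empty,S:wait,W:car3-GO | queues: N=0 E=0 S=0 W=1
Step 12 [EW]: N:wait,E:empty,S:wait,W:car5-GO | queues: N=0 E=0 S=0 W=0
Car 3 crosses at step 11

11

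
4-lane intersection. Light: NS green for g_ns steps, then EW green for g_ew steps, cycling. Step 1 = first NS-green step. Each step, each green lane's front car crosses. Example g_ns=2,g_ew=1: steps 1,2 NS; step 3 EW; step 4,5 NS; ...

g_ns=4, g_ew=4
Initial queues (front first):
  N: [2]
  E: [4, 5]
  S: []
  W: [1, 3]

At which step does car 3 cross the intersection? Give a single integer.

Step 1 [NS]: N:car2-GO,E:wait,S:empty,W:wait | queues: N=0 E=2 S=0 W=2
Step 2 [NS]: N:empty,E:wait,S:empty,W:wait | queues: N=0 E=2 S=0 W=2
Step 3 [NS]: N:empty,E:wait,S:empty,W:wait | queues: N=0 E=2 S=0 W=2
Step 4 [NS]: N:empty,E:wait,S:empty,W:wait | queues: N=0 E=2 S=0 W=2
Step 5 [EW]: N:wait,E:car4-GO,S:wait,W:car1-GO | queues: N=0 E=1 S=0 W=1
Step 6 [EW]: N:wait,E:car5-GO,S:wait,W:car3-GO | queues: N=0 E=0 S=0 W=0
Car 3 crosses at step 6

6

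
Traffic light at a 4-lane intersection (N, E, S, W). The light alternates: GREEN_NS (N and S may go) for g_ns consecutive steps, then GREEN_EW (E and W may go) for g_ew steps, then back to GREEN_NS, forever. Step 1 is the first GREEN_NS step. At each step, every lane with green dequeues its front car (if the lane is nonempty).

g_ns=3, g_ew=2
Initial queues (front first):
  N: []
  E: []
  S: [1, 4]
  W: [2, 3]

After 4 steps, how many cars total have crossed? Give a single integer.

Answer: 3

Derivation:
Step 1 [NS]: N:empty,E:wait,S:car1-GO,W:wait | queues: N=0 E=0 S=1 W=2
Step 2 [NS]: N:empty,E:wait,S:car4-GO,W:wait | queues: N=0 E=0 S=0 W=2
Step 3 [NS]: N:empty,E:wait,S:empty,W:wait | queues: N=0 E=0 S=0 W=2
Step 4 [EW]: N:wait,E:empty,S:wait,W:car2-GO | queues: N=0 E=0 S=0 W=1
Cars crossed by step 4: 3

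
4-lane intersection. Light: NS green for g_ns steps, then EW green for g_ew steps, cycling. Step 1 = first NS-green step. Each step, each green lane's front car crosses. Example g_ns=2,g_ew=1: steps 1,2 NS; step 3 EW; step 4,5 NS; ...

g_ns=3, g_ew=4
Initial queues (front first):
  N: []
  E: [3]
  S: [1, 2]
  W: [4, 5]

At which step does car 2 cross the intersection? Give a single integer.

Step 1 [NS]: N:empty,E:wait,S:car1-GO,W:wait | queues: N=0 E=1 S=1 W=2
Step 2 [NS]: N:empty,E:wait,S:car2-GO,W:wait | queues: N=0 E=1 S=0 W=2
Step 3 [NS]: N:empty,E:wait,S:empty,W:wait | queues: N=0 E=1 S=0 W=2
Step 4 [EW]: N:wait,E:car3-GO,S:wait,W:car4-GO | queues: N=0 E=0 S=0 W=1
Step 5 [EW]: N:wait,E:empty,S:wait,W:car5-GO | queues: N=0 E=0 S=0 W=0
Car 2 crosses at step 2

2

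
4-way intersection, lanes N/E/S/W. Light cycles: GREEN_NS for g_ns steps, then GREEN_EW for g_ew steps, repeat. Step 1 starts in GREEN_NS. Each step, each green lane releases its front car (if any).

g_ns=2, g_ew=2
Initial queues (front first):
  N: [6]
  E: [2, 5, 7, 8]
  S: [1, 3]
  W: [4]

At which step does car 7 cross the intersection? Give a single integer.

Step 1 [NS]: N:car6-GO,E:wait,S:car1-GO,W:wait | queues: N=0 E=4 S=1 W=1
Step 2 [NS]: N:empty,E:wait,S:car3-GO,W:wait | queues: N=0 E=4 S=0 W=1
Step 3 [EW]: N:wait,E:car2-GO,S:wait,W:car4-GO | queues: N=0 E=3 S=0 W=0
Step 4 [EW]: N:wait,E:car5-GO,S:wait,W:empty | queues: N=0 E=2 S=0 W=0
Step 5 [NS]: N:empty,E:wait,S:empty,W:wait | queues: N=0 E=2 S=0 W=0
Step 6 [NS]: N:empty,E:wait,S:empty,W:wait | queues: N=0 E=2 S=0 W=0
Step 7 [EW]: N:wait,E:car7-GO,S:wait,W:empty | queues: N=0 E=1 S=0 W=0
Step 8 [EW]: N:wait,E:car8-GO,S:wait,W:empty | queues: N=0 E=0 S=0 W=0
Car 7 crosses at step 7

7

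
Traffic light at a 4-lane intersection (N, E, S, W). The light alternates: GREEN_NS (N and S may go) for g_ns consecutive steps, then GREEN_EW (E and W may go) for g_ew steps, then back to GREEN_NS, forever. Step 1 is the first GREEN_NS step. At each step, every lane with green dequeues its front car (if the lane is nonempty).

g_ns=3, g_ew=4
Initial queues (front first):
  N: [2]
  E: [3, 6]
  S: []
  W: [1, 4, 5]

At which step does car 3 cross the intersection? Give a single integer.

Step 1 [NS]: N:car2-GO,E:wait,S:empty,W:wait | queues: N=0 E=2 S=0 W=3
Step 2 [NS]: N:empty,E:wait,S:empty,W:wait | queues: N=0 E=2 S=0 W=3
Step 3 [NS]: N:empty,E:wait,S:empty,W:wait | queues: N=0 E=2 S=0 W=3
Step 4 [EW]: N:wait,E:car3-GO,S:wait,W:car1-GO | queues: N=0 E=1 S=0 W=2
Step 5 [EW]: N:wait,E:car6-GO,S:wait,W:car4-GO | queues: N=0 E=0 S=0 W=1
Step 6 [EW]: N:wait,E:empty,S:wait,W:car5-GO | queues: N=0 E=0 S=0 W=0
Car 3 crosses at step 4

4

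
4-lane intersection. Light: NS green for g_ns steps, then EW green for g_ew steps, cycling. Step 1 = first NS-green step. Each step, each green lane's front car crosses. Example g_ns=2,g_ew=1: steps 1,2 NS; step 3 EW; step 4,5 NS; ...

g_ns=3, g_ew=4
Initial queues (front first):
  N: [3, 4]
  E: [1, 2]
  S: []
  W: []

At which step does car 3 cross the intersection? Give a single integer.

Step 1 [NS]: N:car3-GO,E:wait,S:empty,W:wait | queues: N=1 E=2 S=0 W=0
Step 2 [NS]: N:car4-GO,E:wait,S:empty,W:wait | queues: N=0 E=2 S=0 W=0
Step 3 [NS]: N:empty,E:wait,S:empty,W:wait | queues: N=0 E=2 S=0 W=0
Step 4 [EW]: N:wait,E:car1-GO,S:wait,W:empty | queues: N=0 E=1 S=0 W=0
Step 5 [EW]: N:wait,E:car2-GO,S:wait,W:empty | queues: N=0 E=0 S=0 W=0
Car 3 crosses at step 1

1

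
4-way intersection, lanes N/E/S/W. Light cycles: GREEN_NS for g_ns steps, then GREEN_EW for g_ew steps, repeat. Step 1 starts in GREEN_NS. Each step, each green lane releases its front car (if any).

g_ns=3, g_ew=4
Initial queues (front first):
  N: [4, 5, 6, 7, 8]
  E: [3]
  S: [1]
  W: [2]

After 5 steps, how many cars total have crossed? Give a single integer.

Step 1 [NS]: N:car4-GO,E:wait,S:car1-GO,W:wait | queues: N=4 E=1 S=0 W=1
Step 2 [NS]: N:car5-GO,E:wait,S:empty,W:wait | queues: N=3 E=1 S=0 W=1
Step 3 [NS]: N:car6-GO,E:wait,S:empty,W:wait | queues: N=2 E=1 S=0 W=1
Step 4 [EW]: N:wait,E:car3-GO,S:wait,W:car2-GO | queues: N=2 E=0 S=0 W=0
Step 5 [EW]: N:wait,E:empty,S:wait,W:empty | queues: N=2 E=0 S=0 W=0
Cars crossed by step 5: 6

Answer: 6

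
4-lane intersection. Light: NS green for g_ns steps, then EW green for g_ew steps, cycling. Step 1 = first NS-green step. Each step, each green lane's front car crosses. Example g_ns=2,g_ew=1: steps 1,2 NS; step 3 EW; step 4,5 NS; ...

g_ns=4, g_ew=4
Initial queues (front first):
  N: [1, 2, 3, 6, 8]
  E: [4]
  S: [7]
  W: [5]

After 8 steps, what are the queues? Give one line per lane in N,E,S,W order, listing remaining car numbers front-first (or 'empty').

Step 1 [NS]: N:car1-GO,E:wait,S:car7-GO,W:wait | queues: N=4 E=1 S=0 W=1
Step 2 [NS]: N:car2-GO,E:wait,S:empty,W:wait | queues: N=3 E=1 S=0 W=1
Step 3 [NS]: N:car3-GO,E:wait,S:empty,W:wait | queues: N=2 E=1 S=0 W=1
Step 4 [NS]: N:car6-GO,E:wait,S:empty,W:wait | queues: N=1 E=1 S=0 W=1
Step 5 [EW]: N:wait,E:car4-GO,S:wait,W:car5-GO | queues: N=1 E=0 S=0 W=0
Step 6 [EW]: N:wait,E:empty,S:wait,W:empty | queues: N=1 E=0 S=0 W=0
Step 7 [EW]: N:wait,E:empty,S:wait,W:empty | queues: N=1 E=0 S=0 W=0
Step 8 [EW]: N:wait,E:empty,S:wait,W:empty | queues: N=1 E=0 S=0 W=0

N: 8
E: empty
S: empty
W: empty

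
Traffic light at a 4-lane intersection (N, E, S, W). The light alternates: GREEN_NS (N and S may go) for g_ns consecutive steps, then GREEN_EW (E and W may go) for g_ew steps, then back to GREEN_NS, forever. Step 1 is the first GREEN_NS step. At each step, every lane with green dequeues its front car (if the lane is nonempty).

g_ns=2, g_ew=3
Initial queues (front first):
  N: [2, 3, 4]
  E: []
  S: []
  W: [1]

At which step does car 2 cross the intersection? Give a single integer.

Step 1 [NS]: N:car2-GO,E:wait,S:empty,W:wait | queues: N=2 E=0 S=0 W=1
Step 2 [NS]: N:car3-GO,E:wait,S:empty,W:wait | queues: N=1 E=0 S=0 W=1
Step 3 [EW]: N:wait,E:empty,S:wait,W:car1-GO | queues: N=1 E=0 S=0 W=0
Step 4 [EW]: N:wait,E:empty,S:wait,W:empty | queues: N=1 E=0 S=0 W=0
Step 5 [EW]: N:wait,E:empty,S:wait,W:empty | queues: N=1 E=0 S=0 W=0
Step 6 [NS]: N:car4-GO,E:wait,S:empty,W:wait | queues: N=0 E=0 S=0 W=0
Car 2 crosses at step 1

1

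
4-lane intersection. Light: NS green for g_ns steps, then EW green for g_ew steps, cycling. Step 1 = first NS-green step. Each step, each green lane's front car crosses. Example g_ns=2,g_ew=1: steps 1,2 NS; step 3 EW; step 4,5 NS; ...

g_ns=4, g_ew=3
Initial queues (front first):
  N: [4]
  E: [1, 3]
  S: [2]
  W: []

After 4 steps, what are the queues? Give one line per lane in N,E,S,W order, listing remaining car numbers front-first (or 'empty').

Step 1 [NS]: N:car4-GO,E:wait,S:car2-GO,W:wait | queues: N=0 E=2 S=0 W=0
Step 2 [NS]: N:empty,E:wait,S:empty,W:wait | queues: N=0 E=2 S=0 W=0
Step 3 [NS]: N:empty,E:wait,S:empty,W:wait | queues: N=0 E=2 S=0 W=0
Step 4 [NS]: N:empty,E:wait,S:empty,W:wait | queues: N=0 E=2 S=0 W=0

N: empty
E: 1 3
S: empty
W: empty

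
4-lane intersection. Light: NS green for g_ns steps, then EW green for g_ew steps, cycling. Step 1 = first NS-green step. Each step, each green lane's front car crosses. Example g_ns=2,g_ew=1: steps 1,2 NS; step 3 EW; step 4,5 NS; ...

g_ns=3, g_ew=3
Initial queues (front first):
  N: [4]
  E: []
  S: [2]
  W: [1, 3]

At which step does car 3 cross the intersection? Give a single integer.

Step 1 [NS]: N:car4-GO,E:wait,S:car2-GO,W:wait | queues: N=0 E=0 S=0 W=2
Step 2 [NS]: N:empty,E:wait,S:empty,W:wait | queues: N=0 E=0 S=0 W=2
Step 3 [NS]: N:empty,E:wait,S:empty,W:wait | queues: N=0 E=0 S=0 W=2
Step 4 [EW]: N:wait,E:empty,S:wait,W:car1-GO | queues: N=0 E=0 S=0 W=1
Step 5 [EW]: N:wait,E:empty,S:wait,W:car3-GO | queues: N=0 E=0 S=0 W=0
Car 3 crosses at step 5

5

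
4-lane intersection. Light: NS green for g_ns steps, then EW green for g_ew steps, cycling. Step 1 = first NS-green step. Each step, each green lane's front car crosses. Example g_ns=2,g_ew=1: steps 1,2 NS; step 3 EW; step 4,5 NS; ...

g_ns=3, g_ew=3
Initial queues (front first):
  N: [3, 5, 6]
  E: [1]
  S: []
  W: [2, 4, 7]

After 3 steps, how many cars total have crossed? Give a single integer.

Answer: 3

Derivation:
Step 1 [NS]: N:car3-GO,E:wait,S:empty,W:wait | queues: N=2 E=1 S=0 W=3
Step 2 [NS]: N:car5-GO,E:wait,S:empty,W:wait | queues: N=1 E=1 S=0 W=3
Step 3 [NS]: N:car6-GO,E:wait,S:empty,W:wait | queues: N=0 E=1 S=0 W=3
Cars crossed by step 3: 3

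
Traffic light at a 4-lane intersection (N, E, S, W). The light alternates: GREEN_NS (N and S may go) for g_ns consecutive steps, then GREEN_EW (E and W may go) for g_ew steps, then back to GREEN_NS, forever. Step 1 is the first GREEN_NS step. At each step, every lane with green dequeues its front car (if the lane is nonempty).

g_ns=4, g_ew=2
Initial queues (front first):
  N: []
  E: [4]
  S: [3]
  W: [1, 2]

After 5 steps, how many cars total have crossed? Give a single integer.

Answer: 3

Derivation:
Step 1 [NS]: N:empty,E:wait,S:car3-GO,W:wait | queues: N=0 E=1 S=0 W=2
Step 2 [NS]: N:empty,E:wait,S:empty,W:wait | queues: N=0 E=1 S=0 W=2
Step 3 [NS]: N:empty,E:wait,S:empty,W:wait | queues: N=0 E=1 S=0 W=2
Step 4 [NS]: N:empty,E:wait,S:empty,W:wait | queues: N=0 E=1 S=0 W=2
Step 5 [EW]: N:wait,E:car4-GO,S:wait,W:car1-GO | queues: N=0 E=0 S=0 W=1
Cars crossed by step 5: 3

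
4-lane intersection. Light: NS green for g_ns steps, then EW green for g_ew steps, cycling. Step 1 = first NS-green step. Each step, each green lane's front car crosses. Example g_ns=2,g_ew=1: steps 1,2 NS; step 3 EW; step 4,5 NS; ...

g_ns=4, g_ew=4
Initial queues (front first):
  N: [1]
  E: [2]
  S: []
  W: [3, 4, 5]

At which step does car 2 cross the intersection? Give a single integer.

Step 1 [NS]: N:car1-GO,E:wait,S:empty,W:wait | queues: N=0 E=1 S=0 W=3
Step 2 [NS]: N:empty,E:wait,S:empty,W:wait | queues: N=0 E=1 S=0 W=3
Step 3 [NS]: N:empty,E:wait,S:empty,W:wait | queues: N=0 E=1 S=0 W=3
Step 4 [NS]: N:empty,E:wait,S:empty,W:wait | queues: N=0 E=1 S=0 W=3
Step 5 [EW]: N:wait,E:car2-GO,S:wait,W:car3-GO | queues: N=0 E=0 S=0 W=2
Step 6 [EW]: N:wait,E:empty,S:wait,W:car4-GO | queues: N=0 E=0 S=0 W=1
Step 7 [EW]: N:wait,E:empty,S:wait,W:car5-GO | queues: N=0 E=0 S=0 W=0
Car 2 crosses at step 5

5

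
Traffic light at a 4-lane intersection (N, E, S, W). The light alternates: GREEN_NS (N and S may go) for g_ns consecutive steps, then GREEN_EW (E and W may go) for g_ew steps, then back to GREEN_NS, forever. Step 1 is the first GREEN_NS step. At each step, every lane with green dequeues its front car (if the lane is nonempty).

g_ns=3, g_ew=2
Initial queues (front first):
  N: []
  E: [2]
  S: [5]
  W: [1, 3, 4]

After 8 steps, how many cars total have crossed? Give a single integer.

Step 1 [NS]: N:empty,E:wait,S:car5-GO,W:wait | queues: N=0 E=1 S=0 W=3
Step 2 [NS]: N:empty,E:wait,S:empty,W:wait | queues: N=0 E=1 S=0 W=3
Step 3 [NS]: N:empty,E:wait,S:empty,W:wait | queues: N=0 E=1 S=0 W=3
Step 4 [EW]: N:wait,E:car2-GO,S:wait,W:car1-GO | queues: N=0 E=0 S=0 W=2
Step 5 [EW]: N:wait,E:empty,S:wait,W:car3-GO | queues: N=0 E=0 S=0 W=1
Step 6 [NS]: N:empty,E:wait,S:empty,W:wait | queues: N=0 E=0 S=0 W=1
Step 7 [NS]: N:empty,E:wait,S:empty,W:wait | queues: N=0 E=0 S=0 W=1
Step 8 [NS]: N:empty,E:wait,S:empty,W:wait | queues: N=0 E=0 S=0 W=1
Cars crossed by step 8: 4

Answer: 4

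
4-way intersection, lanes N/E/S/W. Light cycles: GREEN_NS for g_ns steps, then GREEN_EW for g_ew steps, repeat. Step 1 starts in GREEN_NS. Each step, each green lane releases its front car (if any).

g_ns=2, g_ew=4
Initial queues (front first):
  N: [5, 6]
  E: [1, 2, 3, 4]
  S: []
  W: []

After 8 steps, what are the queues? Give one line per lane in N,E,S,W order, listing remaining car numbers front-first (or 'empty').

Step 1 [NS]: N:car5-GO,E:wait,S:empty,W:wait | queues: N=1 E=4 S=0 W=0
Step 2 [NS]: N:car6-GO,E:wait,S:empty,W:wait | queues: N=0 E=4 S=0 W=0
Step 3 [EW]: N:wait,E:car1-GO,S:wait,W:empty | queues: N=0 E=3 S=0 W=0
Step 4 [EW]: N:wait,E:car2-GO,S:wait,W:empty | queues: N=0 E=2 S=0 W=0
Step 5 [EW]: N:wait,E:car3-GO,S:wait,W:empty | queues: N=0 E=1 S=0 W=0
Step 6 [EW]: N:wait,E:car4-GO,S:wait,W:empty | queues: N=0 E=0 S=0 W=0

N: empty
E: empty
S: empty
W: empty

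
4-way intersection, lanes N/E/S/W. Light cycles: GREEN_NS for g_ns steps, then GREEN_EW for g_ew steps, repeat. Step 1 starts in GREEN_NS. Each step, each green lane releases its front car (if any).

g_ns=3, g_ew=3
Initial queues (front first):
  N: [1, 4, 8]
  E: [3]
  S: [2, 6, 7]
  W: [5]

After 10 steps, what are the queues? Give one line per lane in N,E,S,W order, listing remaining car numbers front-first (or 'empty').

Step 1 [NS]: N:car1-GO,E:wait,S:car2-GO,W:wait | queues: N=2 E=1 S=2 W=1
Step 2 [NS]: N:car4-GO,E:wait,S:car6-GO,W:wait | queues: N=1 E=1 S=1 W=1
Step 3 [NS]: N:car8-GO,E:wait,S:car7-GO,W:wait | queues: N=0 E=1 S=0 W=1
Step 4 [EW]: N:wait,E:car3-GO,S:wait,W:car5-GO | queues: N=0 E=0 S=0 W=0

N: empty
E: empty
S: empty
W: empty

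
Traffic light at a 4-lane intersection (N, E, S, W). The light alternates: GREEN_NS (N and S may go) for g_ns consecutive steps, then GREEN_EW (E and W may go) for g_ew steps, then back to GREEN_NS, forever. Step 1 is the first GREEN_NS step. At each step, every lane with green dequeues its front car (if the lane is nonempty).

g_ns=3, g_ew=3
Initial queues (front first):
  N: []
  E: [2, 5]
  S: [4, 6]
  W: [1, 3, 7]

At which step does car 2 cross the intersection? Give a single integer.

Step 1 [NS]: N:empty,E:wait,S:car4-GO,W:wait | queues: N=0 E=2 S=1 W=3
Step 2 [NS]: N:empty,E:wait,S:car6-GO,W:wait | queues: N=0 E=2 S=0 W=3
Step 3 [NS]: N:empty,E:wait,S:empty,W:wait | queues: N=0 E=2 S=0 W=3
Step 4 [EW]: N:wait,E:car2-GO,S:wait,W:car1-GO | queues: N=0 E=1 S=0 W=2
Step 5 [EW]: N:wait,E:car5-GO,S:wait,W:car3-GO | queues: N=0 E=0 S=0 W=1
Step 6 [EW]: N:wait,E:empty,S:wait,W:car7-GO | queues: N=0 E=0 S=0 W=0
Car 2 crosses at step 4

4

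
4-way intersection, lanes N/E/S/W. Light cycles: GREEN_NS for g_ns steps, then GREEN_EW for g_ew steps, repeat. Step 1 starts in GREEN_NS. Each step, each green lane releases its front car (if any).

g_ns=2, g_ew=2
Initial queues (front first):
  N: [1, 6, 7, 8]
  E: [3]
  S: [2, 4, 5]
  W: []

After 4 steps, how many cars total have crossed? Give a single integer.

Answer: 5

Derivation:
Step 1 [NS]: N:car1-GO,E:wait,S:car2-GO,W:wait | queues: N=3 E=1 S=2 W=0
Step 2 [NS]: N:car6-GO,E:wait,S:car4-GO,W:wait | queues: N=2 E=1 S=1 W=0
Step 3 [EW]: N:wait,E:car3-GO,S:wait,W:empty | queues: N=2 E=0 S=1 W=0
Step 4 [EW]: N:wait,E:empty,S:wait,W:empty | queues: N=2 E=0 S=1 W=0
Cars crossed by step 4: 5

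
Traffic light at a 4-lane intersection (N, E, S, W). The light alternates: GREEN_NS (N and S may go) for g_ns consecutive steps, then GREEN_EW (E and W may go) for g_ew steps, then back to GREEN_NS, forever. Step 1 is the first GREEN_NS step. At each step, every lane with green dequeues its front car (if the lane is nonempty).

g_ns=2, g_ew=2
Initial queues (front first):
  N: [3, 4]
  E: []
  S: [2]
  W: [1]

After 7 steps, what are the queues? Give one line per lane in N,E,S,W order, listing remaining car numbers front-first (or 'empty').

Step 1 [NS]: N:car3-GO,E:wait,S:car2-GO,W:wait | queues: N=1 E=0 S=0 W=1
Step 2 [NS]: N:car4-GO,E:wait,S:empty,W:wait | queues: N=0 E=0 S=0 W=1
Step 3 [EW]: N:wait,E:empty,S:wait,W:car1-GO | queues: N=0 E=0 S=0 W=0

N: empty
E: empty
S: empty
W: empty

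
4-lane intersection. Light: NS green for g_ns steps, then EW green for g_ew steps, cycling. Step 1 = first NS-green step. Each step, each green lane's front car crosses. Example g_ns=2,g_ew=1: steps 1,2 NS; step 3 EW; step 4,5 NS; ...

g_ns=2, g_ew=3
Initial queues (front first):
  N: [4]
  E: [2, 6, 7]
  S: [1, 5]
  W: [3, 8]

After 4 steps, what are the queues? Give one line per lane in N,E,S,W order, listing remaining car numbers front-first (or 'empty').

Step 1 [NS]: N:car4-GO,E:wait,S:car1-GO,W:wait | queues: N=0 E=3 S=1 W=2
Step 2 [NS]: N:empty,E:wait,S:car5-GO,W:wait | queues: N=0 E=3 S=0 W=2
Step 3 [EW]: N:wait,E:car2-GO,S:wait,W:car3-GO | queues: N=0 E=2 S=0 W=1
Step 4 [EW]: N:wait,E:car6-GO,S:wait,W:car8-GO | queues: N=0 E=1 S=0 W=0

N: empty
E: 7
S: empty
W: empty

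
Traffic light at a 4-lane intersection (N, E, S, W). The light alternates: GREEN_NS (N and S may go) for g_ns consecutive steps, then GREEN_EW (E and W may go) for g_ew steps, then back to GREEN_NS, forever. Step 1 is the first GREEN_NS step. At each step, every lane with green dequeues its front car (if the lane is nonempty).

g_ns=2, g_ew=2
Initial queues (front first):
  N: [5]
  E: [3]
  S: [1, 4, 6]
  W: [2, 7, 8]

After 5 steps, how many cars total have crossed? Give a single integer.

Step 1 [NS]: N:car5-GO,E:wait,S:car1-GO,W:wait | queues: N=0 E=1 S=2 W=3
Step 2 [NS]: N:empty,E:wait,S:car4-GO,W:wait | queues: N=0 E=1 S=1 W=3
Step 3 [EW]: N:wait,E:car3-GO,S:wait,W:car2-GO | queues: N=0 E=0 S=1 W=2
Step 4 [EW]: N:wait,E:empty,S:wait,W:car7-GO | queues: N=0 E=0 S=1 W=1
Step 5 [NS]: N:empty,E:wait,S:car6-GO,W:wait | queues: N=0 E=0 S=0 W=1
Cars crossed by step 5: 7

Answer: 7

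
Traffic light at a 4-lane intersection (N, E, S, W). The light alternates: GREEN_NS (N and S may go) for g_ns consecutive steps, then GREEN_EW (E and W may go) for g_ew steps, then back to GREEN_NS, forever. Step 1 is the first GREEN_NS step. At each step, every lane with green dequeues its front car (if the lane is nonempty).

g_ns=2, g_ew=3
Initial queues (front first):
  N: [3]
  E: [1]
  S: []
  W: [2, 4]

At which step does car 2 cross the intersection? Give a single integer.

Step 1 [NS]: N:car3-GO,E:wait,S:empty,W:wait | queues: N=0 E=1 S=0 W=2
Step 2 [NS]: N:empty,E:wait,S:empty,W:wait | queues: N=0 E=1 S=0 W=2
Step 3 [EW]: N:wait,E:car1-GO,S:wait,W:car2-GO | queues: N=0 E=0 S=0 W=1
Step 4 [EW]: N:wait,E:empty,S:wait,W:car4-GO | queues: N=0 E=0 S=0 W=0
Car 2 crosses at step 3

3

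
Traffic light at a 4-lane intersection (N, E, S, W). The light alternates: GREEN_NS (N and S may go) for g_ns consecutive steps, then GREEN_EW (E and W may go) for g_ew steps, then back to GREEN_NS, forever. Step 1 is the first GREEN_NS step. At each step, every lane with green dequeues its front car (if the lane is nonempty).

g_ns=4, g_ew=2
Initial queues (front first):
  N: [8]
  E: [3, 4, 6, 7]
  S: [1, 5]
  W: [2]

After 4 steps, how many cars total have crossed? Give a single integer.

Step 1 [NS]: N:car8-GO,E:wait,S:car1-GO,W:wait | queues: N=0 E=4 S=1 W=1
Step 2 [NS]: N:empty,E:wait,S:car5-GO,W:wait | queues: N=0 E=4 S=0 W=1
Step 3 [NS]: N:empty,E:wait,S:empty,W:wait | queues: N=0 E=4 S=0 W=1
Step 4 [NS]: N:empty,E:wait,S:empty,W:wait | queues: N=0 E=4 S=0 W=1
Cars crossed by step 4: 3

Answer: 3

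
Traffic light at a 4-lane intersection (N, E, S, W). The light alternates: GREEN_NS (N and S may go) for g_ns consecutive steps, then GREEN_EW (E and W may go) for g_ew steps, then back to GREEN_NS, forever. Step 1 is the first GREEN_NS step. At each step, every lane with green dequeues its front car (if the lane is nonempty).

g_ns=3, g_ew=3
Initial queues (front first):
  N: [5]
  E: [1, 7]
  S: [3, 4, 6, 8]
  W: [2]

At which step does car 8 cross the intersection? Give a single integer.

Step 1 [NS]: N:car5-GO,E:wait,S:car3-GO,W:wait | queues: N=0 E=2 S=3 W=1
Step 2 [NS]: N:empty,E:wait,S:car4-GO,W:wait | queues: N=0 E=2 S=2 W=1
Step 3 [NS]: N:empty,E:wait,S:car6-GO,W:wait | queues: N=0 E=2 S=1 W=1
Step 4 [EW]: N:wait,E:car1-GO,S:wait,W:car2-GO | queues: N=0 E=1 S=1 W=0
Step 5 [EW]: N:wait,E:car7-GO,S:wait,W:empty | queues: N=0 E=0 S=1 W=0
Step 6 [EW]: N:wait,E:empty,S:wait,W:empty | queues: N=0 E=0 S=1 W=0
Step 7 [NS]: N:empty,E:wait,S:car8-GO,W:wait | queues: N=0 E=0 S=0 W=0
Car 8 crosses at step 7

7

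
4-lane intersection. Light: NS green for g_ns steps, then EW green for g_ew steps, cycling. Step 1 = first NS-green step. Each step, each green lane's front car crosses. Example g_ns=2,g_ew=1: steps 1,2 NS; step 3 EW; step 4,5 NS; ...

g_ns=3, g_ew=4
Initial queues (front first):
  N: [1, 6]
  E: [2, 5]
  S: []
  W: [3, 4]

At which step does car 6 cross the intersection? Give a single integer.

Step 1 [NS]: N:car1-GO,E:wait,S:empty,W:wait | queues: N=1 E=2 S=0 W=2
Step 2 [NS]: N:car6-GO,E:wait,S:empty,W:wait | queues: N=0 E=2 S=0 W=2
Step 3 [NS]: N:empty,E:wait,S:empty,W:wait | queues: N=0 E=2 S=0 W=2
Step 4 [EW]: N:wait,E:car2-GO,S:wait,W:car3-GO | queues: N=0 E=1 S=0 W=1
Step 5 [EW]: N:wait,E:car5-GO,S:wait,W:car4-GO | queues: N=0 E=0 S=0 W=0
Car 6 crosses at step 2

2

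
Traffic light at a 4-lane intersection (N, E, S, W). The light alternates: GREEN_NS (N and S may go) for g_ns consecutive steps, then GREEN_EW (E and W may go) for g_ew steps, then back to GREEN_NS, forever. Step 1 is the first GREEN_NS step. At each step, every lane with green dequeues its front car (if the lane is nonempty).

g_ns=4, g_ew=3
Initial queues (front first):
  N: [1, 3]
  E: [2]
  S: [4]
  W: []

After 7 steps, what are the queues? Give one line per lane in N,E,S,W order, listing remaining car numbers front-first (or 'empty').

Step 1 [NS]: N:car1-GO,E:wait,S:car4-GO,W:wait | queues: N=1 E=1 S=0 W=0
Step 2 [NS]: N:car3-GO,E:wait,S:empty,W:wait | queues: N=0 E=1 S=0 W=0
Step 3 [NS]: N:empty,E:wait,S:empty,W:wait | queues: N=0 E=1 S=0 W=0
Step 4 [NS]: N:empty,E:wait,S:empty,W:wait | queues: N=0 E=1 S=0 W=0
Step 5 [EW]: N:wait,E:car2-GO,S:wait,W:empty | queues: N=0 E=0 S=0 W=0

N: empty
E: empty
S: empty
W: empty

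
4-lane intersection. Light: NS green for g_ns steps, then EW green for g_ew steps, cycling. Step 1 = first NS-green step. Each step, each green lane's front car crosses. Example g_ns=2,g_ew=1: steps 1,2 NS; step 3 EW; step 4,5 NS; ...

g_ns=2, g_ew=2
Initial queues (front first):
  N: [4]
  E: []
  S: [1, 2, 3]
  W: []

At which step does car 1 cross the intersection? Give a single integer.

Step 1 [NS]: N:car4-GO,E:wait,S:car1-GO,W:wait | queues: N=0 E=0 S=2 W=0
Step 2 [NS]: N:empty,E:wait,S:car2-GO,W:wait | queues: N=0 E=0 S=1 W=0
Step 3 [EW]: N:wait,E:empty,S:wait,W:empty | queues: N=0 E=0 S=1 W=0
Step 4 [EW]: N:wait,E:empty,S:wait,W:empty | queues: N=0 E=0 S=1 W=0
Step 5 [NS]: N:empty,E:wait,S:car3-GO,W:wait | queues: N=0 E=0 S=0 W=0
Car 1 crosses at step 1

1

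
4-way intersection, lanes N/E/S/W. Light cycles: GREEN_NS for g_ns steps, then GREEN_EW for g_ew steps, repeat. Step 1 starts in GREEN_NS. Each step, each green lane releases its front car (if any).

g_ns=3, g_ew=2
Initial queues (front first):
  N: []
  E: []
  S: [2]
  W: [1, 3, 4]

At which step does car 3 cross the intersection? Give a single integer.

Step 1 [NS]: N:empty,E:wait,S:car2-GO,W:wait | queues: N=0 E=0 S=0 W=3
Step 2 [NS]: N:empty,E:wait,S:empty,W:wait | queues: N=0 E=0 S=0 W=3
Step 3 [NS]: N:empty,E:wait,S:empty,W:wait | queues: N=0 E=0 S=0 W=3
Step 4 [EW]: N:wait,E:empty,S:wait,W:car1-GO | queues: N=0 E=0 S=0 W=2
Step 5 [EW]: N:wait,E:empty,S:wait,W:car3-GO | queues: N=0 E=0 S=0 W=1
Step 6 [NS]: N:empty,E:wait,S:empty,W:wait | queues: N=0 E=0 S=0 W=1
Step 7 [NS]: N:empty,E:wait,S:empty,W:wait | queues: N=0 E=0 S=0 W=1
Step 8 [NS]: N:empty,E:wait,S:empty,W:wait | queues: N=0 E=0 S=0 W=1
Step 9 [EW]: N:wait,E:empty,S:wait,W:car4-GO | queues: N=0 E=0 S=0 W=0
Car 3 crosses at step 5

5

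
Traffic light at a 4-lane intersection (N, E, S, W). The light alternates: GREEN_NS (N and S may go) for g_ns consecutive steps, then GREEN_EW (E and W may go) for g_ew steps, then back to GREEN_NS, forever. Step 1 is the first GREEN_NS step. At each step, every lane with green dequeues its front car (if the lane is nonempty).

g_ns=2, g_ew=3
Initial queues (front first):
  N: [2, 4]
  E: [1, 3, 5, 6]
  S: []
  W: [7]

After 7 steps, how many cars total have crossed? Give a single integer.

Answer: 6

Derivation:
Step 1 [NS]: N:car2-GO,E:wait,S:empty,W:wait | queues: N=1 E=4 S=0 W=1
Step 2 [NS]: N:car4-GO,E:wait,S:empty,W:wait | queues: N=0 E=4 S=0 W=1
Step 3 [EW]: N:wait,E:car1-GO,S:wait,W:car7-GO | queues: N=0 E=3 S=0 W=0
Step 4 [EW]: N:wait,E:car3-GO,S:wait,W:empty | queues: N=0 E=2 S=0 W=0
Step 5 [EW]: N:wait,E:car5-GO,S:wait,W:empty | queues: N=0 E=1 S=0 W=0
Step 6 [NS]: N:empty,E:wait,S:empty,W:wait | queues: N=0 E=1 S=0 W=0
Step 7 [NS]: N:empty,E:wait,S:empty,W:wait | queues: N=0 E=1 S=0 W=0
Cars crossed by step 7: 6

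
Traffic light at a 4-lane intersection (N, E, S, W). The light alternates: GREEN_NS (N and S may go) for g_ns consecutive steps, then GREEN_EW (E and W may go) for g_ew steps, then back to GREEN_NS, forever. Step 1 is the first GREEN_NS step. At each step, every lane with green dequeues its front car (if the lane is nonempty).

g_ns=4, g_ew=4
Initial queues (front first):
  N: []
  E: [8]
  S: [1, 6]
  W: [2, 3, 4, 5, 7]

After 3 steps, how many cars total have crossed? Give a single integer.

Step 1 [NS]: N:empty,E:wait,S:car1-GO,W:wait | queues: N=0 E=1 S=1 W=5
Step 2 [NS]: N:empty,E:wait,S:car6-GO,W:wait | queues: N=0 E=1 S=0 W=5
Step 3 [NS]: N:empty,E:wait,S:empty,W:wait | queues: N=0 E=1 S=0 W=5
Cars crossed by step 3: 2

Answer: 2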